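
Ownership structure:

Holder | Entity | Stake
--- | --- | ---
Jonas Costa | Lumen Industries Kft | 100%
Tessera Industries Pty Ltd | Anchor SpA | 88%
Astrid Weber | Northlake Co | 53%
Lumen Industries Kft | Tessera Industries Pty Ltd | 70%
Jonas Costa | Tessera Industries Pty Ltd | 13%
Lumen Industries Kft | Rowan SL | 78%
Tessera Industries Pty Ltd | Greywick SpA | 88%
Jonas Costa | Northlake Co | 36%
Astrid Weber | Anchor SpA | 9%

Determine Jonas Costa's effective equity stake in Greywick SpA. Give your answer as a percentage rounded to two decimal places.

73.04%

Jonas reaches Greywick along 2 paths.
Via Lumen → Tessera: 100% × 70% × 88% = 61.6%.
Via Tessera: 13% × 88% = 11.44%.
Total: 61.6% + 11.44% = 73.04%.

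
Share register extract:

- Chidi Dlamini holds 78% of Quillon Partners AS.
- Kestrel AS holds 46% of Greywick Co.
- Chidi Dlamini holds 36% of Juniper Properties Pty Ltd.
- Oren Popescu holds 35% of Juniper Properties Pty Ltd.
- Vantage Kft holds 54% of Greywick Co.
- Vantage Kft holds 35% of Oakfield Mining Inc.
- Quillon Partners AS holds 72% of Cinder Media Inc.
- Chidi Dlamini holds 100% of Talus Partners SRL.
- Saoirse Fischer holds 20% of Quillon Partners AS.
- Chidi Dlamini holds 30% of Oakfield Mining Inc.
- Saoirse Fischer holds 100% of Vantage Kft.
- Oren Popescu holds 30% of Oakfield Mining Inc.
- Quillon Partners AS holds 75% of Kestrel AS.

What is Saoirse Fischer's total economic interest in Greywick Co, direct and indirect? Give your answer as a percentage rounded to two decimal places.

Saoirse reaches Greywick along 2 paths.
Via Vantage: 100% × 54% = 54%.
Via Quillon → Kestrel: 20% × 75% × 46% = 6.9%.
Total: 54% + 6.9% = 60.9%.
Rounded: 60.90%.

60.90%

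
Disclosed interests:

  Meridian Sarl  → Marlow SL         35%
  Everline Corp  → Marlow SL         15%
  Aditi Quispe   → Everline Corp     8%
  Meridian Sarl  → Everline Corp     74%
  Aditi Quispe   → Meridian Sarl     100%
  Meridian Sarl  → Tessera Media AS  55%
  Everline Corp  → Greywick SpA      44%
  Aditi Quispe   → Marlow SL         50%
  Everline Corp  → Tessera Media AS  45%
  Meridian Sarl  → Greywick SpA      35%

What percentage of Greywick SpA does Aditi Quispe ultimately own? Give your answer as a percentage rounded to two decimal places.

71.08%

Aditi reaches Greywick along 3 paths.
Via Meridian → Everline: 100% × 74% × 44% = 32.56%.
Via Everline: 8% × 44% = 3.52%.
Via Meridian: 100% × 35% = 35%.
Total: 32.56% + 3.52% + 35% = 71.08%.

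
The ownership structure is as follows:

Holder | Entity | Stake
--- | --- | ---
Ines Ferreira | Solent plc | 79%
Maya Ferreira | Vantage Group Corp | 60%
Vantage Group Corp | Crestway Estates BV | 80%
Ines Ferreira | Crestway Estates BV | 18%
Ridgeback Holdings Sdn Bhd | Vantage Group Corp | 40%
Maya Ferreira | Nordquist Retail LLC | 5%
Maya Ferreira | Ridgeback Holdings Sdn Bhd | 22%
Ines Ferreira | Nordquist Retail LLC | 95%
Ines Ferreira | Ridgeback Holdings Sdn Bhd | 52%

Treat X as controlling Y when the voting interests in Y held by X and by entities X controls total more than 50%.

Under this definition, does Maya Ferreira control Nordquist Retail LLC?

No

Maya holds 60% of Vantage, so Maya controls Vantage.
Vantage holds 80% of Crestway, so Maya controls Crestway.
In Nordquist, Maya's side holds only 5%, not > 50%.
So Maya does not control Nordquist.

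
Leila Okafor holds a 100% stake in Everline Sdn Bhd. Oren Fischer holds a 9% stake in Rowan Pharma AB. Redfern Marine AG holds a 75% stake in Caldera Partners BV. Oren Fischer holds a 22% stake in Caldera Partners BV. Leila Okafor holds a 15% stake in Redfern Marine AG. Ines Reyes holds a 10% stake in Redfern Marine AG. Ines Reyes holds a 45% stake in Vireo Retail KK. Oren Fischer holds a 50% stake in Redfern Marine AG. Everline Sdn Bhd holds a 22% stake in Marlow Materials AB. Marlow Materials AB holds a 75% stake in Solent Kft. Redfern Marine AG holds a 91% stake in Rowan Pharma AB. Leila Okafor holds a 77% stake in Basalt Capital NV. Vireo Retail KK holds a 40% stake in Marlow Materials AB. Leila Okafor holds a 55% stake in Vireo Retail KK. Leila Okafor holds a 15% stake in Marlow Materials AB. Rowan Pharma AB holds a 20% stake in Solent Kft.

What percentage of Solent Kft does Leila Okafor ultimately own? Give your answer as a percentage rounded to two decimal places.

46.98%

Leila reaches Solent along 4 paths.
Via Redfern → Rowan: 15% × 91% × 20% = 2.73%.
Via Vireo → Marlow: 55% × 40% × 75% = 16.5%.
Via Marlow: 15% × 75% = 11.25%.
Via Everline → Marlow: 100% × 22% × 75% = 16.5%.
Total: 2.73% + 16.5% + 11.25% + 16.5% = 46.98%.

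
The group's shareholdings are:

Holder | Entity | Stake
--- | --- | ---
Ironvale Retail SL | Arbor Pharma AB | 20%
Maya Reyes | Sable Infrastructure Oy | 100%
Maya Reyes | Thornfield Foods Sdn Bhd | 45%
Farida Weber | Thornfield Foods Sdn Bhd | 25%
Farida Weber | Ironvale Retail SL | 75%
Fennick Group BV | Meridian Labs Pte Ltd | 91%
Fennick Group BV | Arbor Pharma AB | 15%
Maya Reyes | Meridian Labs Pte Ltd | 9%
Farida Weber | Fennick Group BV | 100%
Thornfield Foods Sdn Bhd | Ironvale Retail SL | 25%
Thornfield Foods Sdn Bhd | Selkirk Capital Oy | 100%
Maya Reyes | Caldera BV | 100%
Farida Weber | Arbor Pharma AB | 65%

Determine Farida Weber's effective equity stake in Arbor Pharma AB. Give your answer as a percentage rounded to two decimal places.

96.25%

Farida reaches Arbor along 4 paths.
Via Ironvale: 75% × 20% = 15%.
Via Thornfield → Ironvale: 25% × 25% × 20% = 1.25%.
Via Fennick: 100% × 15% = 15%.
Direct stake: 65% = 65%.
Total: 15% + 1.25% + 15% + 65% = 96.25%.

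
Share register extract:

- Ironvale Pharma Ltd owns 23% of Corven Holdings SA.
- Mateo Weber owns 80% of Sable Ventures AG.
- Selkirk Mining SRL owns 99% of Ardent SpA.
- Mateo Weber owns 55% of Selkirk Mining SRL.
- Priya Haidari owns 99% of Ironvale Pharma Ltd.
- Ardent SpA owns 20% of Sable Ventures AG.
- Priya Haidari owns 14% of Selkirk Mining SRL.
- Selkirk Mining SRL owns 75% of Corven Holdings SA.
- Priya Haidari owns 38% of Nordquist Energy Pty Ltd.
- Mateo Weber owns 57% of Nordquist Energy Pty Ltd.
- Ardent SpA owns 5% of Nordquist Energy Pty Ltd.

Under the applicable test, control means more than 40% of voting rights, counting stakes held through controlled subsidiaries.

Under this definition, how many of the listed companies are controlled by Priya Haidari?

1

Priya holds 99% of Ironvale, so Priya controls Ironvale.
No other company's threshold is met.
Priya controls 1 company.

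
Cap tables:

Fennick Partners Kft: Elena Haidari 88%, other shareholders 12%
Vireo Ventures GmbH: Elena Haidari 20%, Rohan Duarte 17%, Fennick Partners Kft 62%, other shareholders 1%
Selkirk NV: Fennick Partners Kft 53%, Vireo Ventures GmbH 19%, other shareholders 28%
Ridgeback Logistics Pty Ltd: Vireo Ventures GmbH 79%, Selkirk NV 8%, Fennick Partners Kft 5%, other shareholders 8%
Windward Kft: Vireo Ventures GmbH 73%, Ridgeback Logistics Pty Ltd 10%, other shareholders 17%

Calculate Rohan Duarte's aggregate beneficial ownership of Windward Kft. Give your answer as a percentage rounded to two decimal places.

13.78%

Rohan reaches Windward along 3 paths.
Via Vireo: 17% × 73% = 12.41%.
Via Vireo → Ridgeback: 17% × 79% × 10% = 1.343%.
Via Vireo → Selkirk → Ridgeback: 17% × 19% × 8% × 10% = 0.02584%.
Total: 12.41% + 1.343% + 0.02584% = 13.77884%.
Rounded: 13.78%.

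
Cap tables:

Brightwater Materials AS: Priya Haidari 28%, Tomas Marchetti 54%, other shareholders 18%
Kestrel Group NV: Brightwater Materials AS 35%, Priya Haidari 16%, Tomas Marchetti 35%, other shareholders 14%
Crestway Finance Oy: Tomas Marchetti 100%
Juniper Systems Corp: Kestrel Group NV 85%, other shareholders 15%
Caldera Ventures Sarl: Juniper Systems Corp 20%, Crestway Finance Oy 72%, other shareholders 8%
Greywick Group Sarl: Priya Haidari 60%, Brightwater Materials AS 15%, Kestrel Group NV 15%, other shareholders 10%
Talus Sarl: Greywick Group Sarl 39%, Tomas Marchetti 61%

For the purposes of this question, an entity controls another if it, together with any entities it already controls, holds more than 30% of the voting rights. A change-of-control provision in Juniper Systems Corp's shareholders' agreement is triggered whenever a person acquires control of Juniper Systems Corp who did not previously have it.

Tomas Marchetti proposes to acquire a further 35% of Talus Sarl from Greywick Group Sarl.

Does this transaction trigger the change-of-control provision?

No

The purchase adds only to Tomas's holdings (Greywick's stake shrinks), so Tomas is the only person who could newly come to control Juniper.
Tomas holds 54% of Brightwater, so Tomas controls Brightwater.
Brightwater and Tomas together hold 35% + 35% = 70% of Kestrel, so Tomas controls Kestrel.
Kestrel holds 85% of Juniper, so Tomas controls Juniper.
So Tomas already controls Juniper before the transaction.
After the purchase, Tomas's direct stake in Talus rises to 61% + 35% = 96%, and Greywick's stake falls to 4%.
Tomas controlled Juniper already, so this is not a new person acquiring control; every other person's position is unchanged or reduced.
No new person acquires control, so the clause is not triggered.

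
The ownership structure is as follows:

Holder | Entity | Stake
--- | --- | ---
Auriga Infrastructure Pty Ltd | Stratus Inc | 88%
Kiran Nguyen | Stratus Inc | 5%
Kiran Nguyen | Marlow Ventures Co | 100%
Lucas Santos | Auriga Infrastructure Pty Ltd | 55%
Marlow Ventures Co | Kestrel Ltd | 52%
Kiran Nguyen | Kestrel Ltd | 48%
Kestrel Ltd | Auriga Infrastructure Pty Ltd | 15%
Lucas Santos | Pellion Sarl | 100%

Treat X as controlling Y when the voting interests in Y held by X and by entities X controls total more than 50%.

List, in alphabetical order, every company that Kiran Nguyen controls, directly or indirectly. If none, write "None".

Kestrel Ltd, Marlow Ventures Co

Kiran holds 100% of Marlow, so Kiran controls Marlow.
Kiran and Marlow together hold 48% + 52% = 100% of Kestrel, so Kiran controls Kestrel.
No other company's threshold is met.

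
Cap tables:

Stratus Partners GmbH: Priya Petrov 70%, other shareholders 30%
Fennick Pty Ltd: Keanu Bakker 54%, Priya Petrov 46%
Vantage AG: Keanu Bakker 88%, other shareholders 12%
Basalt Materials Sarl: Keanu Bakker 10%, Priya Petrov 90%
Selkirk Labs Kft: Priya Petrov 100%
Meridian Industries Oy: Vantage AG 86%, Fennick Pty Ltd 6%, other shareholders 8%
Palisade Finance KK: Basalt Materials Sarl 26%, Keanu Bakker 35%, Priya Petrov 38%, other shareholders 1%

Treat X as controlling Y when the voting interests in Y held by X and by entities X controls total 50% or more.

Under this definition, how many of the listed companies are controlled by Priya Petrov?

Priya holds 70% of Stratus, so Priya controls Stratus.
Priya holds 90% of Basalt, so Priya controls Basalt.
Priya holds 100% of Selkirk, so Priya controls Selkirk.
Basalt and Priya together hold 26% + 38% = 64% of Palisade, so Priya controls Palisade.
No other company's threshold is met.
Priya controls 4 companies.

4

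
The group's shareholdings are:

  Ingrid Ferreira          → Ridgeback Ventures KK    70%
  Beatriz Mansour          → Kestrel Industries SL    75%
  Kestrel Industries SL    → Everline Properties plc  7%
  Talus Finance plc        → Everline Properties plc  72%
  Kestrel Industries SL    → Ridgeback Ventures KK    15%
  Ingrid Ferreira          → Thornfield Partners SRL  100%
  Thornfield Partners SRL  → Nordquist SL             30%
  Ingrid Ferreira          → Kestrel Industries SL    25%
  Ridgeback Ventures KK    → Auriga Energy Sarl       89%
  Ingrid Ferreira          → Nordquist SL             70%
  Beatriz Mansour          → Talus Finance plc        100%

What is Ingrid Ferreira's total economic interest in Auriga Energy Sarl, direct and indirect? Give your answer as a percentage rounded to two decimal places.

65.64%

Ingrid reaches Auriga along 2 paths.
Via Ridgeback: 70% × 89% = 62.3%.
Via Kestrel → Ridgeback: 25% × 15% × 89% = 3.3375%.
Total: 62.3% + 3.3375% = 65.6375%.
Rounded: 65.64%.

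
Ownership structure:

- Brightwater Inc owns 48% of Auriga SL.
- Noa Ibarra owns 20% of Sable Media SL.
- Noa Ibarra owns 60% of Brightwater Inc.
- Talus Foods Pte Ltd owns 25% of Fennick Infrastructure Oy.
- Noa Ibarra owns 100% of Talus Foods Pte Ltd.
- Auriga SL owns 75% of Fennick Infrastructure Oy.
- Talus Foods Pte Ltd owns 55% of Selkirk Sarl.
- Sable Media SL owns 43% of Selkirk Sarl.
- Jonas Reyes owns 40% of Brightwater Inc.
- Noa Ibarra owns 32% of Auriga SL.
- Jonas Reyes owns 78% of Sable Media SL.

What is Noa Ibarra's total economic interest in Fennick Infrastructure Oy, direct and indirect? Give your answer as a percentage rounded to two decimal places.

70.60%

Noa reaches Fennick along 3 paths.
Via Talus: 100% × 25% = 25%.
Via Auriga: 32% × 75% = 24%.
Via Brightwater → Auriga: 60% × 48% × 75% = 21.6%.
Total: 25% + 24% + 21.6% = 70.6%.
Rounded: 70.60%.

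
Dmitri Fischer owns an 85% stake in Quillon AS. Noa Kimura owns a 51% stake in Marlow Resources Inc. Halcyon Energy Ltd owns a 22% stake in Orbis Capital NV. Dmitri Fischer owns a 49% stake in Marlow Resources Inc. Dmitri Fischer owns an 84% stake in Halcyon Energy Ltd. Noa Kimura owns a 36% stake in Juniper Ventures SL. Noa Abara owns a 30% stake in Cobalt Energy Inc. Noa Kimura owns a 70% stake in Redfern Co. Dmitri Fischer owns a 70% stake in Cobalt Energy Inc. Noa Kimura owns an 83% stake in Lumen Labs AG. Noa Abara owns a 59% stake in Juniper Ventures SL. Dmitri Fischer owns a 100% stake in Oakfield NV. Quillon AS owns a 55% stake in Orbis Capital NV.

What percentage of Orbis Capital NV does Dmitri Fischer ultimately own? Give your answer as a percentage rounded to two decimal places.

65.23%

Dmitri reaches Orbis along 2 paths.
Via Halcyon: 84% × 22% = 18.48%.
Via Quillon: 85% × 55% = 46.75%.
Total: 18.48% + 46.75% = 65.23%.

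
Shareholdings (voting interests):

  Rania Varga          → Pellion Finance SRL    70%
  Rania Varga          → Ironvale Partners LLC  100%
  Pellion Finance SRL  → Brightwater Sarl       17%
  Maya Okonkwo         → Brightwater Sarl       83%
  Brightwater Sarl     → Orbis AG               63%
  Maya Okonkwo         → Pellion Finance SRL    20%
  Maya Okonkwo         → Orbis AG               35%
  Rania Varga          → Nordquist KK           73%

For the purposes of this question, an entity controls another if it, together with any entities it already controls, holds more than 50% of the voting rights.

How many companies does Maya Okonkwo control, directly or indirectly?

Maya holds 83% of Brightwater, so Maya controls Brightwater.
Brightwater and Maya together hold 63% + 35% = 98% of Orbis, so Maya controls Orbis.
No other company's threshold is met.
Maya controls 2 companies.

2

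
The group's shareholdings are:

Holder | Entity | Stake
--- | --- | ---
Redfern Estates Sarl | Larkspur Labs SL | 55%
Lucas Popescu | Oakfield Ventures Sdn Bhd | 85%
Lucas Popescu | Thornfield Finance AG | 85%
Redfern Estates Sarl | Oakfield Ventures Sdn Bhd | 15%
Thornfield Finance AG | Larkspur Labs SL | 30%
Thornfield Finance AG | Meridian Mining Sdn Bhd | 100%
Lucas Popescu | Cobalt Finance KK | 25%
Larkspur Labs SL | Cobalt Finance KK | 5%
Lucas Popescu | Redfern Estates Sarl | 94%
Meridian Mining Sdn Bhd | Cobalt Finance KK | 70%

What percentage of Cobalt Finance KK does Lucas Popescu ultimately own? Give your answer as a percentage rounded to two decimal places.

Lucas reaches Cobalt along 4 paths.
Via Thornfield → Larkspur: 85% × 30% × 5% = 1.275%.
Via Redfern → Larkspur: 94% × 55% × 5% = 2.585%.
Via Thornfield → Meridian: 85% × 100% × 70% = 59.5%.
Direct stake: 25% = 25%.
Total: 1.275% + 2.585% + 59.5% + 25% = 88.36%.

88.36%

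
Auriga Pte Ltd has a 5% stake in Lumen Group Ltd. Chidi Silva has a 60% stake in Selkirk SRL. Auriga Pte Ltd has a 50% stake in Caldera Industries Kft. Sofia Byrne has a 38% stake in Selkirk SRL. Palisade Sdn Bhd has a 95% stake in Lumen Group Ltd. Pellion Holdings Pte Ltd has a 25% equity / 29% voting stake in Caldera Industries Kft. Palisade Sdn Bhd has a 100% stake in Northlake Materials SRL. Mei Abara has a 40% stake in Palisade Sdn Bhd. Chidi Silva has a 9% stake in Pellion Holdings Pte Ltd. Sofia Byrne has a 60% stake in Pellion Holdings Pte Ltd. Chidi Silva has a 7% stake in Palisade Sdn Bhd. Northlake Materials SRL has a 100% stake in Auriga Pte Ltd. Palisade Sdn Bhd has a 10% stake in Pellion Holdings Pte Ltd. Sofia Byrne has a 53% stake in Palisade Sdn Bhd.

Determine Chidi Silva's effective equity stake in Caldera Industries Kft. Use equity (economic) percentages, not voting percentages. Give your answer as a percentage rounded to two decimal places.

Chidi reaches Caldera along 3 paths.
Via Palisade → Northlake → Auriga: 7% × 100% × 100% × 50% = 3.5%.
Via Palisade → Pellion: 7% × 10% × 25% = 0.175%.
Via Pellion: 9% × 25% = 2.25%.
Total: 3.5% + 0.175% + 2.25% = 5.925%.
Rounded: 5.93%.

5.93%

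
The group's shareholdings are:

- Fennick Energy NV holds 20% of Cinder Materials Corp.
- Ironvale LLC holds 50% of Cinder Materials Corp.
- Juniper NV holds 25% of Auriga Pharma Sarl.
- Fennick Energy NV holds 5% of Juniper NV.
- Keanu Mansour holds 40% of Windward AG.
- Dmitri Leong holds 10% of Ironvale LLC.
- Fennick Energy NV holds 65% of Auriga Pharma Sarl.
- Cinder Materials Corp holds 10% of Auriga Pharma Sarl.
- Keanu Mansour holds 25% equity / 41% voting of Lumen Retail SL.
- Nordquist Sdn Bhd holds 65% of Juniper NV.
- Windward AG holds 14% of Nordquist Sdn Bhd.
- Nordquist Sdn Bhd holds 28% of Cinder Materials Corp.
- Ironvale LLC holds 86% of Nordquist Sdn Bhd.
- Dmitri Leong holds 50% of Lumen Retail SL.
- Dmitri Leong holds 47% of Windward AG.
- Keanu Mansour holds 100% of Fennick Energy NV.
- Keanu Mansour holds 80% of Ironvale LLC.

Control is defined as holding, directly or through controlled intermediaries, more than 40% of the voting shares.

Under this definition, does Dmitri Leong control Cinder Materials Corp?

Dmitri holds 50% of Lumen, so Dmitri controls Lumen.
Dmitri holds 47% of Windward, so Dmitri controls Windward.
Neither Dmitri nor any entity Dmitri controls holds any voting interest in Cinder.
So Dmitri does not control Cinder.

No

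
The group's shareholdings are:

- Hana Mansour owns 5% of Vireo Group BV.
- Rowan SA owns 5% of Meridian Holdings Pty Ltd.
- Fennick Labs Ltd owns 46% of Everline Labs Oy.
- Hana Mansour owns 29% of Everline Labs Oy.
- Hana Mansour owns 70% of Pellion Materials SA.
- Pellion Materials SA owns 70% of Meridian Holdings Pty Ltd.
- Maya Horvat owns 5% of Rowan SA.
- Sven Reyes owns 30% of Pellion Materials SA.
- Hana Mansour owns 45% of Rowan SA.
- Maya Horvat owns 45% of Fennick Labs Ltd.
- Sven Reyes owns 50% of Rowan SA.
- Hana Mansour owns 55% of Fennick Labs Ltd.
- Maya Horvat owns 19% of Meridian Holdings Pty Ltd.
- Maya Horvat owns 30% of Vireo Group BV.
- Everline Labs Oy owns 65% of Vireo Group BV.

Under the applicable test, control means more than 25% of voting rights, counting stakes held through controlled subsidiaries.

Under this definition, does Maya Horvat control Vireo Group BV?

Yes

Maya holds 45% of Fennick, so Maya controls Fennick.
Fennick holds 46% of Everline, so Maya controls Everline.
Everline and Maya together hold 65% + 30% = 95% of Vireo, so Maya controls Vireo.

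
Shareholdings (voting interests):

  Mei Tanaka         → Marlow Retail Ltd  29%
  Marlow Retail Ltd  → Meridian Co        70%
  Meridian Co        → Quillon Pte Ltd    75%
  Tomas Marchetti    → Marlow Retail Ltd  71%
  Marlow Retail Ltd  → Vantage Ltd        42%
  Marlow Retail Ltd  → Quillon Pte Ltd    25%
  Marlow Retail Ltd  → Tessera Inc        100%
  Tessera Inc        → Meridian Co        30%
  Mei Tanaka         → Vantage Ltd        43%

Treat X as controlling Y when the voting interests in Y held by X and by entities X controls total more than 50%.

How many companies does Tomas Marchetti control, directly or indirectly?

4

Tomas holds 71% of Marlow, so Tomas controls Marlow.
Marlow holds 100% of Tessera, so Tomas controls Tessera.
Tessera and Marlow together hold 30% + 70% = 100% of Meridian, so Tomas controls Meridian.
Marlow and Meridian together hold 25% + 75% = 100% of Quillon, so Tomas controls Quillon.
No other company's threshold is met.
Tomas controls 4 companies.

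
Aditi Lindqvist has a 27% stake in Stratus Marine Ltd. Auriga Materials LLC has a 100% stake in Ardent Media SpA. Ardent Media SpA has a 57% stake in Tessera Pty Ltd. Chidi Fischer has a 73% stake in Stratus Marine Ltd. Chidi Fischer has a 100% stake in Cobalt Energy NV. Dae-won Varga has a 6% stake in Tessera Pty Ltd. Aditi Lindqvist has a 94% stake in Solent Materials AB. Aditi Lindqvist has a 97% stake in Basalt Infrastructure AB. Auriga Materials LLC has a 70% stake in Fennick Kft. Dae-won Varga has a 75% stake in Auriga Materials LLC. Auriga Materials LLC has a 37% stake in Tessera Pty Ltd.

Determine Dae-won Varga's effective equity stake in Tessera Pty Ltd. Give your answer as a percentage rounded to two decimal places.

Dae-won reaches Tessera along 3 paths.
Via Auriga → Ardent: 75% × 100% × 57% = 42.75%.
Via Auriga: 75% × 37% = 27.75%.
Direct stake: 6% = 6%.
Total: 42.75% + 27.75% + 6% = 76.5%.
Rounded: 76.50%.

76.50%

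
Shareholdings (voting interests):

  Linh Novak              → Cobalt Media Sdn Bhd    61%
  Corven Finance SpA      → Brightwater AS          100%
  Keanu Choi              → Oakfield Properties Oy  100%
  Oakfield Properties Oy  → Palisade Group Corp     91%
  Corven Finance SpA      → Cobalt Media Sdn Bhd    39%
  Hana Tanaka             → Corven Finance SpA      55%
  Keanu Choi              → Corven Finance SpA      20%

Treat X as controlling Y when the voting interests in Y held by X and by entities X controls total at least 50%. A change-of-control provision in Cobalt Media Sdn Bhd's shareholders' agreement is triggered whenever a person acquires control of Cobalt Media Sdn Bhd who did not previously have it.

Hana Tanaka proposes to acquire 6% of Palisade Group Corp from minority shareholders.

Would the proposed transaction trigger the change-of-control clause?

No

The purchase changes only Hana's holdings, so Hana is the only person who could newly come to control Cobalt.
Hana holds 55% of Corven, so Hana controls Corven.
Corven holds 100% of Brightwater, so Hana controls Brightwater.
In Cobalt, Hana's side holds only 39%, not ≥ 50%.
So before the transaction, Hana does not control Cobalt.
After the purchase, Hana holds 6% of Palisade directly.
Hana's side now holds 6% of Palisade, not ≥ 50%, so Hana still does not control Palisade.
After the transaction, Hana's side holds 39% of Cobalt, not ≥ 50%, so Hana still does not control Cobalt.
No new person acquires control, so the clause is not triggered.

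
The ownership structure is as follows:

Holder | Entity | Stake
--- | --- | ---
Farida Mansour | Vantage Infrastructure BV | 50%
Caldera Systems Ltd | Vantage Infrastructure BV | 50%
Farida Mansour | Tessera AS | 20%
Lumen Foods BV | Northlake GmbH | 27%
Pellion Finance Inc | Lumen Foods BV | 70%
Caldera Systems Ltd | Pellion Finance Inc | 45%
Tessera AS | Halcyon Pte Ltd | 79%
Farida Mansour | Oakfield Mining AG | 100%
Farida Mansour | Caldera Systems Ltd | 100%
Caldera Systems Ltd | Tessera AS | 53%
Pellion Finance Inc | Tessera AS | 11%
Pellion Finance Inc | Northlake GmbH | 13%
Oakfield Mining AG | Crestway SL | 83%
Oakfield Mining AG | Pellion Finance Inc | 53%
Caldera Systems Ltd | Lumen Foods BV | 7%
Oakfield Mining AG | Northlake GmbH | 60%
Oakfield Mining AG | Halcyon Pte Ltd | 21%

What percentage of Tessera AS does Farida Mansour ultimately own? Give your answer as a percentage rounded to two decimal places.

83.78%

Farida reaches Tessera along 4 paths.
Direct stake: 20% = 20%.
Via Caldera: 100% × 53% = 53%.
Via Caldera → Pellion: 100% × 45% × 11% = 4.95%.
Via Oakfield → Pellion: 100% × 53% × 11% = 5.83%.
Total: 20% + 53% + 4.95% + 5.83% = 83.78%.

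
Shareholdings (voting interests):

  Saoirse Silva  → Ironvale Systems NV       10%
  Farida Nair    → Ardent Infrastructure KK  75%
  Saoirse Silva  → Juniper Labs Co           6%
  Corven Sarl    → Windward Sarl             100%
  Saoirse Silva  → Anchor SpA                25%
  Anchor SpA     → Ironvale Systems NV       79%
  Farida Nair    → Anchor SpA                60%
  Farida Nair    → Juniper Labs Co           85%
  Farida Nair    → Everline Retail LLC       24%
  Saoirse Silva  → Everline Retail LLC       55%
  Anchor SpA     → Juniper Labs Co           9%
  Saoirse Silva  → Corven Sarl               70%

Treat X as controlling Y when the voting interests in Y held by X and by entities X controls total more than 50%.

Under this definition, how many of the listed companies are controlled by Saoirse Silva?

Saoirse holds 70% of Corven, so Saoirse controls Corven.
Corven holds 100% of Windward, so Saoirse controls Windward.
Saoirse holds 55% of Everline, so Saoirse controls Everline.
No other company's threshold is met.
Saoirse controls 3 companies.

3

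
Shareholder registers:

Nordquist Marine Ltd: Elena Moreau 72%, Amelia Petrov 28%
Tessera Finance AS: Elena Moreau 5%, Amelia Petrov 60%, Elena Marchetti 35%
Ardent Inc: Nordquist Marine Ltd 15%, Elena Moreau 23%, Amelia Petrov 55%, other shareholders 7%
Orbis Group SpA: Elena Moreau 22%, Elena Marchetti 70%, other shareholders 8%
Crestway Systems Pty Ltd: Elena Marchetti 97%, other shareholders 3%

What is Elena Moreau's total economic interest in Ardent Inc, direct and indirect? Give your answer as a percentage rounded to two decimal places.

33.80%

Elena Moreau reaches Ardent along 2 paths.
Via Nordquist: 72% × 15% = 10.8%.
Direct stake: 23% = 23%.
Total: 10.8% + 23% = 33.8%.
Rounded: 33.80%.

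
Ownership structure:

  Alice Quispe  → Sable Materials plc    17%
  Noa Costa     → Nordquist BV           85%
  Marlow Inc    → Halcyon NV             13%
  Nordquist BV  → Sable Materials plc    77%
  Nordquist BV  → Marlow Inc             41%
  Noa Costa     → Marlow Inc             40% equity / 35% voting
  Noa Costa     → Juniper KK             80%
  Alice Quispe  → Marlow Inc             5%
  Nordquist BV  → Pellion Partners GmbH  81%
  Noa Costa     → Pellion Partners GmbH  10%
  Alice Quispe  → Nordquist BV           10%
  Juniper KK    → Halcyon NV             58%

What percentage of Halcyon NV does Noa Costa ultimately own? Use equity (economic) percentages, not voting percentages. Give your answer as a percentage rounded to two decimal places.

56.13%

Noa reaches Halcyon along 3 paths.
Via Marlow: 40% × 13% = 5.2%.
Via Nordquist → Marlow: 85% × 41% × 13% = 4.5305%.
Via Juniper: 80% × 58% = 46.4%.
Total: 5.2% + 4.5305% + 46.4% = 56.1305%.
Rounded: 56.13%.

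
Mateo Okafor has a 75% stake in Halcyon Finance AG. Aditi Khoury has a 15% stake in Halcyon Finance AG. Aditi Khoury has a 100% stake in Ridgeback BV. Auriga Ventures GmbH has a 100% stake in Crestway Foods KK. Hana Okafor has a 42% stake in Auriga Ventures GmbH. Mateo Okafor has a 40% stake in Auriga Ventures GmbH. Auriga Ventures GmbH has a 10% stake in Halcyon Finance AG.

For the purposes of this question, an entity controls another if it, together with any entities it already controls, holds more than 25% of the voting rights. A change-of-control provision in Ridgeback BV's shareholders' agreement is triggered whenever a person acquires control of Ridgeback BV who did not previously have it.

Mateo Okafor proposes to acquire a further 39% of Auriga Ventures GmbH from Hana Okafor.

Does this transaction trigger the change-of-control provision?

The purchase adds only to Mateo's holdings (Hana's stake shrinks), so Mateo is the only person who could newly come to control Ridgeback.
Mateo holds 40% of Auriga, so Mateo controls Auriga.
Mateo and Auriga together hold 75% + 10% = 85% of Halcyon, so Mateo controls Halcyon.
Auriga holds 100% of Crestway, so Mateo controls Crestway.
Neither Mateo nor any entity Mateo controls holds any voting interest in Ridgeback.
So before the transaction, Mateo does not control Ridgeback.
After the purchase, Mateo's direct stake in Auriga rises to 40% + 39% = 79%, and Hana's stake falls to 3%.
Mateo holds 79% of Auriga, so Mateo controls Auriga.
After the transaction, neither Mateo nor any entity Mateo controls holds a voting interest in Ridgeback, so Mateo still does not control it.
No new person acquires control, so the clause is not triggered.

No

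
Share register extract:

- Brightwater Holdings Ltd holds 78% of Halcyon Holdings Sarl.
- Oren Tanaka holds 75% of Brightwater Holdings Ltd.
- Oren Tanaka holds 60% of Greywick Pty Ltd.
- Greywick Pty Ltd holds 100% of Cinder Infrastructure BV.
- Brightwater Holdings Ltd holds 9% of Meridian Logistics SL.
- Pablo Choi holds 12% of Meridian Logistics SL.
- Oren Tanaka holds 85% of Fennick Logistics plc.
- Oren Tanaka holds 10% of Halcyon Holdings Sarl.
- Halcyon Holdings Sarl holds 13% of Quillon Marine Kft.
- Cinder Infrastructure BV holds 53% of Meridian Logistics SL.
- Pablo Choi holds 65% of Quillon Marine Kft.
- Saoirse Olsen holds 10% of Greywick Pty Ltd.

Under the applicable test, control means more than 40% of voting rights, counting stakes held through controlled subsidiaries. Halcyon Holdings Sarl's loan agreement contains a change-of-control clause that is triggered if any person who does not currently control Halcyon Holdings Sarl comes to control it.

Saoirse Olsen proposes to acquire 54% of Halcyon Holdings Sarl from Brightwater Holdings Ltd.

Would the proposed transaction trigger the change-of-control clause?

The purchase adds only to Saoirse's holdings (Brightwater's stake shrinks), so Saoirse is the only person who could newly come to control Halcyon.
Saoirse's largest direct stake is 10% in Greywick, which does not meet the threshold, so Saoirse controls no company.
Neither Saoirse nor any entity Saoirse controls holds any voting interest in Halcyon.
So before the transaction, Saoirse does not control Halcyon.
After the purchase, Saoirse holds 54% of Halcyon directly, and Brightwater's stake falls to 24%.
Saoirse holds 54% of Halcyon, so Saoirse controls Halcyon.
Saoirse did not control Halcyon before and does after, so the clause is triggered.

Yes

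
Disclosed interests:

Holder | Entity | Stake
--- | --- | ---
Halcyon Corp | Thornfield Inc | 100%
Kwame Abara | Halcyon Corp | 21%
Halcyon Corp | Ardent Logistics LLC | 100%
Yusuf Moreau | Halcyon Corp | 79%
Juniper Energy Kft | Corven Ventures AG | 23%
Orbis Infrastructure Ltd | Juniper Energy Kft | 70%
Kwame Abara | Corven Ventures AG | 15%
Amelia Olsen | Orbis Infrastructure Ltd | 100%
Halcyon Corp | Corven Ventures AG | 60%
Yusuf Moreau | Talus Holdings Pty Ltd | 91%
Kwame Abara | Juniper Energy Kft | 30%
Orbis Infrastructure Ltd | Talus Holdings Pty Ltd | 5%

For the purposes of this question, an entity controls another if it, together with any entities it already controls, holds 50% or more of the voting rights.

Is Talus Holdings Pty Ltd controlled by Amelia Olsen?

No

Amelia holds 100% of Orbis, so Amelia controls Orbis.
Orbis holds 70% of Juniper, so Amelia controls Juniper.
In Talus, Amelia's side holds only 5%, not ≥ 50%.
So Amelia does not control Talus.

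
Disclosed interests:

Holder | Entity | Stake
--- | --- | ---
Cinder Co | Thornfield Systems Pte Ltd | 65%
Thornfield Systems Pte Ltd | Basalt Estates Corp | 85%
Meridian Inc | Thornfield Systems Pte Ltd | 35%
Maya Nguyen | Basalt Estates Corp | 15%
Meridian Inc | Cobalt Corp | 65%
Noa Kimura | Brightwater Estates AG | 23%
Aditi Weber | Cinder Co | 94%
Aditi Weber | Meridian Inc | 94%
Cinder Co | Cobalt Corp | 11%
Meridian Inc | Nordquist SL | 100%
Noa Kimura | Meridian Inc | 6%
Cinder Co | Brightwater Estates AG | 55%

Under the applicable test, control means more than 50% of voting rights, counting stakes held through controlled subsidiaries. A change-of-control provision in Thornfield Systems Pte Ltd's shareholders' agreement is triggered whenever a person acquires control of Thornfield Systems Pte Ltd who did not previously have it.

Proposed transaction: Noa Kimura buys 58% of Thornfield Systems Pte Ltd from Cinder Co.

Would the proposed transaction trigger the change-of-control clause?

The purchase adds only to Noa's holdings (Cinder's stake shrinks), so Noa is the only person who could newly come to control Thornfield.
Noa's largest direct stake is 23% in Brightwater, which does not meet the threshold, so Noa controls no company.
Neither Noa nor any entity Noa controls holds any voting interest in Thornfield.
So before the transaction, Noa does not control Thornfield.
After the purchase, Noa holds 58% of Thornfield directly, and Cinder's stake falls to 7%.
Noa holds 58% of Thornfield, so Noa controls Thornfield.
Noa did not control Thornfield before and does after, so the clause is triggered.

Yes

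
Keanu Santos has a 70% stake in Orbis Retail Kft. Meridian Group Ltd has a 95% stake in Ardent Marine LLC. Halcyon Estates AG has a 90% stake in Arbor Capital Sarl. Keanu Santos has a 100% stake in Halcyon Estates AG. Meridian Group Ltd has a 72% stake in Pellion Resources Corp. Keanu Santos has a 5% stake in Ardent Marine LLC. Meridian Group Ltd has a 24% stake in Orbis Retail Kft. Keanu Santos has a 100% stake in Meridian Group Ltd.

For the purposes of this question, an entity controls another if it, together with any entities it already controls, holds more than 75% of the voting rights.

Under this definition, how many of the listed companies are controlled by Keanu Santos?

Keanu holds 100% of Meridian, so Keanu controls Meridian.
Keanu holds 100% of Halcyon, so Keanu controls Halcyon.
Halcyon holds 90% of Arbor, so Keanu controls Arbor.
Keanu and Meridian together hold 5% + 95% = 100% of Ardent, so Keanu controls Ardent.
Keanu and Meridian together hold 70% + 24% = 94% of Orbis, so Keanu controls Orbis.
No other company's threshold is met.
Keanu controls 5 companies.

5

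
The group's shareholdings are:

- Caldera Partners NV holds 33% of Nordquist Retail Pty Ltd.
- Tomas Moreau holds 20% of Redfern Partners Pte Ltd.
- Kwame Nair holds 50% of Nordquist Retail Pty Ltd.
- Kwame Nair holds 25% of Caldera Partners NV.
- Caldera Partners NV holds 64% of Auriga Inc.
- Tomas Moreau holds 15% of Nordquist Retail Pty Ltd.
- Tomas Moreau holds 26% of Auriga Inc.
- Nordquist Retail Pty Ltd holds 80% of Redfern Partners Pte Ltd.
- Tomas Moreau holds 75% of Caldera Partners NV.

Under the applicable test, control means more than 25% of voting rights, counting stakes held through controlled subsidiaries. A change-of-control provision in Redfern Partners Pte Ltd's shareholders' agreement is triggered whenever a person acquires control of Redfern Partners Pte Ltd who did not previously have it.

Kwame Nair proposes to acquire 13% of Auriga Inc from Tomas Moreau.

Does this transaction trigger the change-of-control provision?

No

The purchase adds only to Kwame's holdings (Tomas's stake shrinks), so Kwame is the only person who could newly come to control Redfern.
Kwame holds 50% of Nordquist, so Kwame controls Nordquist.
Nordquist holds 80% of Redfern, so Kwame controls Redfern.
So Kwame already controls Redfern before the transaction.
After the purchase, Kwame holds 13% of Auriga directly, and Tomas's stake falls to 13%.
Kwame controlled Redfern already, so this is not a new person acquiring control; every other person's position is unchanged or reduced.
No new person acquires control, so the clause is not triggered.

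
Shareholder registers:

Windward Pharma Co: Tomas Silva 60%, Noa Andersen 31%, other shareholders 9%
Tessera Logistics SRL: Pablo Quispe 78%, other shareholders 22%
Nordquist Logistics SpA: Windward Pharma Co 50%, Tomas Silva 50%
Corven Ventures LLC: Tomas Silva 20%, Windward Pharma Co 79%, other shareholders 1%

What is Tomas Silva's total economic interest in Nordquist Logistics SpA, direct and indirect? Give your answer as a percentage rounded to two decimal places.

80.00%

Tomas reaches Nordquist along 2 paths.
Via Windward: 60% × 50% = 30%.
Direct stake: 50% = 50%.
Total: 30% + 50% = 80%.
Rounded: 80.00%.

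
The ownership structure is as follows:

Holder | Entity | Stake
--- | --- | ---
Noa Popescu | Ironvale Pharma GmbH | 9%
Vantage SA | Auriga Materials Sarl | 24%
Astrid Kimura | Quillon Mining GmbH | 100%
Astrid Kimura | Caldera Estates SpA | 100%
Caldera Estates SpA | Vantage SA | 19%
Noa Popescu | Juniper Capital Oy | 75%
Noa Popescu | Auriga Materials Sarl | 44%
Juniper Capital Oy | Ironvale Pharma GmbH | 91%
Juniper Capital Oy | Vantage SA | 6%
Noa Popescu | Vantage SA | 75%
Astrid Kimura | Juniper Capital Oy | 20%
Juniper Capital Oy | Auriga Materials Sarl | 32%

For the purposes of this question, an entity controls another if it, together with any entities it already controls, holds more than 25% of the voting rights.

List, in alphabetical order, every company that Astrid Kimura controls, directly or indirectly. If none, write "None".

Astrid holds 100% of Caldera, so Astrid controls Caldera.
Astrid holds 100% of Quillon, so Astrid controls Quillon.
No other company's threshold is met.

Caldera Estates SpA, Quillon Mining GmbH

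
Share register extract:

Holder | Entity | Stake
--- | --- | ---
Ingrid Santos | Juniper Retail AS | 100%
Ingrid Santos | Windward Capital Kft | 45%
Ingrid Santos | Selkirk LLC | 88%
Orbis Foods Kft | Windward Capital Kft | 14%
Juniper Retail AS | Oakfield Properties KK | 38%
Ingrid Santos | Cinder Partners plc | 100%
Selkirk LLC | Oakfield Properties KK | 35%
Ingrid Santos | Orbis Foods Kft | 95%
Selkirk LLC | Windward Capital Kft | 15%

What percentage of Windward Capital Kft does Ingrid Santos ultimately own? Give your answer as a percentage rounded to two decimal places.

Ingrid reaches Windward along 3 paths.
Direct stake: 45% = 45%.
Via Orbis: 95% × 14% = 13.3%.
Via Selkirk: 88% × 15% = 13.2%.
Total: 45% + 13.3% + 13.2% = 71.5%.
Rounded: 71.50%.

71.50%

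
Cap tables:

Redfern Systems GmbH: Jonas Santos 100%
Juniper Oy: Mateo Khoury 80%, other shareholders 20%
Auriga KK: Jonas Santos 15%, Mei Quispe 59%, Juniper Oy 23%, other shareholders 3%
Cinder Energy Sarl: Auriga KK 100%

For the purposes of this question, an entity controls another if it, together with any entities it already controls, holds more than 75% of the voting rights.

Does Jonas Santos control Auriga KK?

Jonas holds 100% of Redfern, so Jonas controls Redfern.
In Auriga, Jonas's side holds only 15%, not > 75%.
So Jonas does not control Auriga.

No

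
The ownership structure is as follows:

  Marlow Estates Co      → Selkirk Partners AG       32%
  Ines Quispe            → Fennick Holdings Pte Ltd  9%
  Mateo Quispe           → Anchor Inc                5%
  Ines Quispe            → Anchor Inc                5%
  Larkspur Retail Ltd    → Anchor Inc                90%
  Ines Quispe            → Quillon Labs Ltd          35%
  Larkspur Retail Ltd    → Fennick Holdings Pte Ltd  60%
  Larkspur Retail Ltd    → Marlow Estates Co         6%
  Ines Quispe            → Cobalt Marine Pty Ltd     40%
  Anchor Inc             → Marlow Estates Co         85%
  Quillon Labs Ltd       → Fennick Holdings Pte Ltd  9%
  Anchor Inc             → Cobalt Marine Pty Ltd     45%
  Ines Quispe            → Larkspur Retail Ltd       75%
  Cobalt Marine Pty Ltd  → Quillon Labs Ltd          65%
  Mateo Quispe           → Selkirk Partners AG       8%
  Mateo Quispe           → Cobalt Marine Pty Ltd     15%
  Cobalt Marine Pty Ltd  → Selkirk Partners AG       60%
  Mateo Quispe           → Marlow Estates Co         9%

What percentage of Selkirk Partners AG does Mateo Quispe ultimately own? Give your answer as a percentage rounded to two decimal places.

22.59%

Mateo reaches Selkirk along 5 paths.
Direct stake: 8% = 8%.
Via Anchor → Marlow: 5% × 85% × 32% = 1.36%.
Via Marlow: 9% × 32% = 2.88%.
Via Anchor → Cobalt: 5% × 45% × 60% = 1.35%.
Via Cobalt: 15% × 60% = 9%.
Total: 8% + 1.36% + 2.88% + 1.35% + 9% = 22.59%.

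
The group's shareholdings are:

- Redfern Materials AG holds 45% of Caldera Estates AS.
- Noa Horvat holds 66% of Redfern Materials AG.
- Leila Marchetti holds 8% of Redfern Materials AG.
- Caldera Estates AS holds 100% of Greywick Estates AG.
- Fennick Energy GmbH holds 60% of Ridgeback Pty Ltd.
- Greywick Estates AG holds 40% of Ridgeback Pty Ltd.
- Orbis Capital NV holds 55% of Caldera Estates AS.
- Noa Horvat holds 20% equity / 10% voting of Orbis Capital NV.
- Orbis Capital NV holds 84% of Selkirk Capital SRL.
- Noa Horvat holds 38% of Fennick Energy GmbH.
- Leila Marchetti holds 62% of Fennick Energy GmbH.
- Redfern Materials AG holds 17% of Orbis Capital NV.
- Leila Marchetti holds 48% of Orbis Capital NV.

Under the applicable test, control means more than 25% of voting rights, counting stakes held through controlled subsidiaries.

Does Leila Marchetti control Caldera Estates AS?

Leila holds 48% of Orbis, so Leila controls Orbis.
Orbis holds 55% of Caldera, so Leila controls Caldera.

Yes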